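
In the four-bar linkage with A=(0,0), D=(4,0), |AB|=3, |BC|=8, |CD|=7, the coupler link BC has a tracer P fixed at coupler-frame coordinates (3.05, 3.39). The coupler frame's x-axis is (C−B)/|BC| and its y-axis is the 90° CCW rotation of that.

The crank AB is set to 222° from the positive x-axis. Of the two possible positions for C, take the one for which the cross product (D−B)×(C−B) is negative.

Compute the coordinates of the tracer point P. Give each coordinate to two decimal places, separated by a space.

2.27 -1.26

A=(0,0), D=(4.00,0)
B = A + 3.00·(cos222°, sin222°) = (-2.2294, -2.0074)
|BD| = 6.5449
circle(B,8.00) ∩ circle(D,7.00): a=4.4184, h=6.6692
  candidates: C₊=(-0.0695,5.6955) cross=43.649; C₋=(4.0215,-7.0000) cross=-43.649
  mode - wants cross < 0 → take C=(4.0215,-7.0000) (cross=-43.649)
ex = (C−B)/|BC| = (0.7814,-0.6241); ey = (0.6241,0.7814)
P = B + 3.05·ex + 3.39·ey = (2.2693,-1.2620)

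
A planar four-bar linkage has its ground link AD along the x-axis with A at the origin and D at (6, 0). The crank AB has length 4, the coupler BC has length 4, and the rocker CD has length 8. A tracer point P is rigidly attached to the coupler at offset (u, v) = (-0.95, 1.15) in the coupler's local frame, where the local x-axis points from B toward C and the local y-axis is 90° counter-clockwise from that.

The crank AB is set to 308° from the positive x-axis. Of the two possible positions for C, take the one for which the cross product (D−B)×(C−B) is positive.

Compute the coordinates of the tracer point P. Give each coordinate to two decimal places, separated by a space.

A=(0,0), D=(6.00,0)
B = A + 4.00·(cos308°, sin308°) = (2.4626, -3.1520)
|BD| = 4.7380
circle(B,4.00) ∩ circle(D,8.00): a=-2.6965, h=2.9545
  candidates: C₊=(-1.5161,-2.7401) cross=13.998; C₋=(2.4150,-7.1518) cross=-13.998
  mode + wants cross > 0 → take C=(-1.5161,-2.7401) (cross=13.998)
ex = (C−B)/|BC| = (-0.9947,0.1030); ey = (-0.1030,-0.9947)
P = B + -0.95·ex + 1.15·ey = (3.2892,-4.3938)

3.29 -4.39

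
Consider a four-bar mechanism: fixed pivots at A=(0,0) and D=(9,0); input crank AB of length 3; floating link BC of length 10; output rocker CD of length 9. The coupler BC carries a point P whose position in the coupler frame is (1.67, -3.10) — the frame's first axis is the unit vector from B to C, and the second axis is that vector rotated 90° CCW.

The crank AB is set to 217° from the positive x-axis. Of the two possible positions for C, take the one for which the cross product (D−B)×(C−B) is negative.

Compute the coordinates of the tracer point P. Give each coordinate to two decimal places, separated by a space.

-3.09 -5.26

A=(0,0), D=(9.00,0)
B = A + 3.00·(cos217°, sin217°) = (-2.3959, -1.8054)
|BD| = 11.5380
circle(B,10.00) ∩ circle(D,9.00): a=6.5924, h=7.5193
  candidates: C₊=(2.9387,6.6528) cross=86.758; C₋=(5.2919,-8.2006) cross=-86.758
  mode - wants cross < 0 → take C=(5.2919,-8.2006) (cross=-86.758)
ex = (C−B)/|BC| = (0.7688,-0.6395); ey = (0.6395,0.7688)
P = B + 1.67·ex + -3.10·ey = (-3.0945,-5.2566)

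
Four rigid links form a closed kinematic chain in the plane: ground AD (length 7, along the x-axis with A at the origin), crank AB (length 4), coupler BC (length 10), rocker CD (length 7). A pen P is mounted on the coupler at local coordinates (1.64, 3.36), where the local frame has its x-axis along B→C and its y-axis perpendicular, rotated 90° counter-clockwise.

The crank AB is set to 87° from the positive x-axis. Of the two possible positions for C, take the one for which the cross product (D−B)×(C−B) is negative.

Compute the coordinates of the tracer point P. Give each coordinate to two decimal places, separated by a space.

A=(0,0), D=(7.00,0)
B = A + 4.00·(cos87°, sin87°) = (0.2093, 3.9945)
|BD| = 7.8784
circle(B,10.00) ∩ circle(D,7.00): a=7.1759, h=6.9647
  candidates: C₊=(9.9257,6.3593) cross=54.870; C₋=(2.8633,-5.6469) cross=-54.870
  mode - wants cross < 0 → take C=(2.8633,-5.6469) (cross=-54.870)
ex = (C−B)/|BC| = (0.2654,-0.9641); ey = (0.9641,0.2654)
P = B + 1.64·ex + 3.36·ey = (3.8841,3.3050)

3.88 3.31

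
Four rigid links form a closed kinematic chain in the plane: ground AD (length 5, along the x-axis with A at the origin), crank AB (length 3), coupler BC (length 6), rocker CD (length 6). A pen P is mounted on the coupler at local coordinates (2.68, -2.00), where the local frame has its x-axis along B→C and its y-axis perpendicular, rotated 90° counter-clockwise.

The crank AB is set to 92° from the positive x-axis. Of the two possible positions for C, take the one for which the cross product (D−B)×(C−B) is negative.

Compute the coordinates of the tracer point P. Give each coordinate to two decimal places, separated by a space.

A=(0,0), D=(5.00,0)
B = A + 3.00·(cos92°, sin92°) = (-0.1047, 2.9982)
|BD| = 5.9200
circle(B,6.00) ∩ circle(D,6.00): a=2.9600, h=5.2190
  candidates: C₊=(5.0908,5.9993) cross=30.897; C₋=(-0.1955,-3.0011) cross=-30.897
  mode - wants cross < 0 → take C=(-0.1955,-3.0011) (cross=-30.897)
ex = (C−B)/|BC| = (-0.0151,-0.9999); ey = (0.9999,-0.0151)
P = B + 2.68·ex + -2.00·ey = (-2.1450,0.3487)

-2.15 0.35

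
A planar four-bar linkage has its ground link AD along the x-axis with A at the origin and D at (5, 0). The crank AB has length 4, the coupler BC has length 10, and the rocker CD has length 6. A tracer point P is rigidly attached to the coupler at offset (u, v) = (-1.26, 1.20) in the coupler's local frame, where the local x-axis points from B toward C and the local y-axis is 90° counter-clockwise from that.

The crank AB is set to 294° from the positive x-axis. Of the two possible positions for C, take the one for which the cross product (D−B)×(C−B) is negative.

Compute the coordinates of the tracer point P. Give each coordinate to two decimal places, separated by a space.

0.03 -2.97

A=(0,0), D=(5.00,0)
B = A + 4.00·(cos294°, sin294°) = (1.6269, -3.6542)
|BD| = 4.9730
circle(B,10.00) ∩ circle(D,6.00): a=8.9213, h=4.5179
  candidates: C₊=(4.3583,5.9656) cross=22.467; C₋=(10.9978,-0.1631) cross=-22.467
  mode - wants cross < 0 → take C=(10.9978,-0.1631) (cross=-22.467)
ex = (C−B)/|BC| = (0.9371,0.3491); ey = (-0.3491,0.9371)
P = B + -1.26·ex + 1.20·ey = (0.0273,-2.9696)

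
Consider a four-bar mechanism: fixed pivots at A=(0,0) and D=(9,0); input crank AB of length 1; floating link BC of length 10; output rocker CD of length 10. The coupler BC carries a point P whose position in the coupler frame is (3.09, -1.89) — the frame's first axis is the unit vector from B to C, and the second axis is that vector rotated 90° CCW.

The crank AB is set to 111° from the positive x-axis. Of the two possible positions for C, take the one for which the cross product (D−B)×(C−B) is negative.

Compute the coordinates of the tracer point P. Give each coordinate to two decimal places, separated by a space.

A=(0,0), D=(9.00,0)
B = A + 1.00·(cos111°, sin111°) = (-0.3584, 0.9336)
|BD| = 9.4048
circle(B,10.00) ∩ circle(D,10.00): a=4.7024, h=8.8254
  candidates: C₊=(5.1969,9.2486) cross=83.001; C₋=(3.4448,-8.3150) cross=-83.001
  mode - wants cross < 0 → take C=(3.4448,-8.3150) (cross=-83.001)
ex = (C−B)/|BC| = (0.3803,-0.9249); ey = (0.9249,0.3803)
P = B + 3.09·ex + -1.89·ey = (-0.9312,-2.6430)

-0.93 -2.64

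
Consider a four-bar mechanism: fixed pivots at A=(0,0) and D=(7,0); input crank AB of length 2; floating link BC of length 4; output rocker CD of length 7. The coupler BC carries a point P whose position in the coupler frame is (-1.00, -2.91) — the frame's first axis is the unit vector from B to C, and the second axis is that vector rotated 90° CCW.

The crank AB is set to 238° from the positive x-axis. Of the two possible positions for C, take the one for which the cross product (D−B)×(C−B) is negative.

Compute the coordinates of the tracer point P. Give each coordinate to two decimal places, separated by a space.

A=(0,0), D=(7.00,0)
B = A + 2.00·(cos238°, sin238°) = (-1.0598, -1.6961)
|BD| = 8.2364
circle(B,4.00) ∩ circle(D,7.00): a=2.1149, h=3.3952
  candidates: C₊=(0.3105,2.0618) cross=27.964; C₋=(1.7089,-4.5830) cross=-27.964
  mode - wants cross < 0 → take C=(1.7089,-4.5830) (cross=-27.964)
ex = (C−B)/|BC| = (0.6922,-0.7217); ey = (0.7217,0.6922)
P = B + -1.00·ex + -2.91·ey = (-3.8522,-2.9886)

-3.85 -2.99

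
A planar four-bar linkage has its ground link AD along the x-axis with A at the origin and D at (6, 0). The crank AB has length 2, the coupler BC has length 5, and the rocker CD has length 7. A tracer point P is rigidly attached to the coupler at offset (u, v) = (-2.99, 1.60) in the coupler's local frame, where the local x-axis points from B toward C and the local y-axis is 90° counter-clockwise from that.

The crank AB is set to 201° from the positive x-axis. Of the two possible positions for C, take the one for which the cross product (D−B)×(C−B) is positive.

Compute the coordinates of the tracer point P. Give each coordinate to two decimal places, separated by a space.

A=(0,0), D=(6.00,0)
B = A + 2.00·(cos201°, sin201°) = (-1.8672, -0.7167)
|BD| = 7.8997
circle(B,5.00) ∩ circle(D,7.00): a=2.4308, h=4.3693
  candidates: C₊=(0.1572,3.8551) cross=34.517; C₋=(0.9501,-4.8475) cross=-34.517
  mode + wants cross > 0 → take C=(0.1572,3.8551) (cross=34.517)
ex = (C−B)/|BC| = (0.4049,0.9144); ey = (-0.9144,0.4049)
P = B + -2.99·ex + 1.60·ey = (-4.5407,-2.8029)

-4.54 -2.80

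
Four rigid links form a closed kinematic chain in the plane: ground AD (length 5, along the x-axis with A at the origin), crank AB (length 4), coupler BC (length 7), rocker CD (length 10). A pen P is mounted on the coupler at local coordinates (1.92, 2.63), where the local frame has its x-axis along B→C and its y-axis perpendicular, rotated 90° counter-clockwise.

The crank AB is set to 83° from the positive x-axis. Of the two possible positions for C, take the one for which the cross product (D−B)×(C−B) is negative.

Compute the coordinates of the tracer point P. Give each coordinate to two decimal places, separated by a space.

A=(0,0), D=(5.00,0)
B = A + 4.00·(cos83°, sin83°) = (0.4875, 3.9702)
|BD| = 6.0104
circle(B,7.00) ∩ circle(D,10.00): a=-1.2374, h=6.8898
  candidates: C₊=(4.1095,9.9603) cross=41.410; C₋=(-4.9926,-0.3852) cross=-41.410
  mode - wants cross < 0 → take C=(-4.9926,-0.3852) (cross=-41.410)
ex = (C−B)/|BC| = (-0.7829,-0.6222); ey = (0.6222,-0.7829)
P = B + 1.92·ex + 2.63·ey = (0.6207,0.7166)

0.62 0.72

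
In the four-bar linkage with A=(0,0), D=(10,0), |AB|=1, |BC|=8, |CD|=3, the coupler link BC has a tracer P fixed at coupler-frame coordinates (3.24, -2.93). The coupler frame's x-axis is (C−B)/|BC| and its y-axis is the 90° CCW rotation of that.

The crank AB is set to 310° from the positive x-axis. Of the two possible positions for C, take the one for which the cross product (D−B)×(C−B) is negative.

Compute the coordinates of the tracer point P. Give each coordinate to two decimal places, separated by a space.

3.14 -4.35

A=(0,0), D=(10.00,0)
B = A + 1.00·(cos310°, sin310°) = (0.6428, -0.7660)
|BD| = 9.3885
circle(B,8.00) ∩ circle(D,3.00): a=7.6234, h=2.4257
  candidates: C₊=(8.0428,2.2736) cross=22.774; C₋=(8.4387,-2.5617) cross=-22.774
  mode - wants cross < 0 → take C=(8.4387,-2.5617) (cross=-22.774)
ex = (C−B)/|BC| = (0.9745,-0.2245); ey = (0.2245,0.9745)
P = B + 3.24·ex + -2.93·ey = (3.1425,-4.3485)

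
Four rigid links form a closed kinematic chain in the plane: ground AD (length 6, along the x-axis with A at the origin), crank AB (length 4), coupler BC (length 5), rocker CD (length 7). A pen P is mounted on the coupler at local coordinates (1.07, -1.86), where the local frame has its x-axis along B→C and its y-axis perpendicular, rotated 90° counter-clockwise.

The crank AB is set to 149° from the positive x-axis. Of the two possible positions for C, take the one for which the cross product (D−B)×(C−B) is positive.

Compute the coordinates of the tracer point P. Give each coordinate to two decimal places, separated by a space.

A=(0,0), D=(6.00,0)
B = A + 4.00·(cos149°, sin149°) = (-3.4287, 2.0602)
|BD| = 9.6511
circle(B,5.00) ∩ circle(D,7.00): a=3.5822, h=3.4883
  candidates: C₊=(0.8156,4.7034) cross=33.666; C₋=(-0.6737,-2.1124) cross=-33.666
  mode + wants cross > 0 → take C=(0.8156,4.7034) (cross=33.666)
ex = (C−B)/|BC| = (0.8488,0.5286); ey = (-0.5286,0.8488)
P = B + 1.07·ex + -1.86·ey = (-1.5371,1.0469)

-1.54 1.05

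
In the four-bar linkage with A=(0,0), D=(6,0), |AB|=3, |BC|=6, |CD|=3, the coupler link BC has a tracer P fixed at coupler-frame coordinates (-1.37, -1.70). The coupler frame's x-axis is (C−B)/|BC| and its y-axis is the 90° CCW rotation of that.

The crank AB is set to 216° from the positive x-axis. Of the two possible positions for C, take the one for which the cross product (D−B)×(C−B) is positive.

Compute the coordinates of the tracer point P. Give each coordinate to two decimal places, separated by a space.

-3.00 -3.87

A=(0,0), D=(6.00,0)
B = A + 3.00·(cos216°, sin216°) = (-2.4271, -1.7634)
|BD| = 8.6096
circle(B,6.00) ∩ circle(D,3.00): a=5.8728, h=1.2289
  candidates: C₊=(3.0696,0.6423) cross=10.580; C₋=(3.5729,-1.7634) cross=-10.580
  mode + wants cross > 0 → take C=(3.0696,0.6423) (cross=10.580)
ex = (C−B)/|BC| = (0.9161,0.4009); ey = (-0.4009,0.9161)
P = B + -1.37·ex + -1.70·ey = (-3.0005,-3.8700)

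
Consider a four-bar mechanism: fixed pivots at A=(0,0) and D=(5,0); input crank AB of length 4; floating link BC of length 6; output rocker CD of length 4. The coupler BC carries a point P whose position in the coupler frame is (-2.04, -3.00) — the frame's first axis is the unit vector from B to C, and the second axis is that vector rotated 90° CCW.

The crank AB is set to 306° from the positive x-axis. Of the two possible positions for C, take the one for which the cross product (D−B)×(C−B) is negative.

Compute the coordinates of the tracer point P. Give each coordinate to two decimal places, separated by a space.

0.81 -6.52

A=(0,0), D=(5.00,0)
B = A + 4.00·(cos306°, sin306°) = (2.3511, -3.2361)
|BD| = 4.1819
circle(B,6.00) ∩ circle(D,4.00): a=4.4822, h=3.9887
  candidates: C₊=(2.1036,2.7588) cross=16.681; C₋=(8.2767,-2.2941) cross=-16.681
  mode - wants cross < 0 → take C=(8.2767,-2.2941) (cross=-16.681)
ex = (C−B)/|BC| = (0.9876,0.1570); ey = (-0.1570,0.9876)
P = B + -2.04·ex + -3.00·ey = (0.8074,-6.5191)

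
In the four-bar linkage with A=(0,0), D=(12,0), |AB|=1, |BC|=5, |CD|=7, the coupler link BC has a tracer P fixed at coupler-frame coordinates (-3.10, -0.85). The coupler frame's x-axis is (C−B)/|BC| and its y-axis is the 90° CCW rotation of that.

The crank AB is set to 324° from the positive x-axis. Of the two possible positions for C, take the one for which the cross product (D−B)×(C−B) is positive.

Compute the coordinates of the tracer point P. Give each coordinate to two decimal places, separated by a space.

A=(0,0), D=(12.00,0)
B = A + 1.00·(cos324°, sin324°) = (0.8090, -0.5878)
|BD| = 11.2064
circle(B,5.00) ∩ circle(D,7.00): a=4.5324, h=2.1113
  candidates: C₊=(5.2244,1.7583) cross=23.660; C₋=(5.4459,-2.4584) cross=-23.660
  mode + wants cross > 0 → take C=(5.2244,1.7583) (cross=23.660)
ex = (C−B)/|BC| = (0.8831,0.4692); ey = (-0.4692,0.8831)
P = B + -3.10·ex + -0.85·ey = (-1.5297,-2.7930)

-1.53 -2.79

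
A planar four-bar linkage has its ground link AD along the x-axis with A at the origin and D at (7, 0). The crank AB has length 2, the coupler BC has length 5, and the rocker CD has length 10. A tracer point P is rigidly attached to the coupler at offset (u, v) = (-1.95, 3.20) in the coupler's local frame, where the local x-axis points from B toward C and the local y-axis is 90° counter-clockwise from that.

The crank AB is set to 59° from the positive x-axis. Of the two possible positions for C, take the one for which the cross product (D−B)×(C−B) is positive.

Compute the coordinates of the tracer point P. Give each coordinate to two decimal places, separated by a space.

-1.32 -1.21

A=(0,0), D=(7.00,0)
B = A + 2.00·(cos59°, sin59°) = (1.0301, 1.7143)
|BD| = 6.2112
circle(B,5.00) ∩ circle(D,10.00): a=-2.9319, h=4.0502
  candidates: C₊=(-0.6700,6.4164) cross=25.157; C₋=(-2.9058,-1.3693) cross=-25.157
  mode + wants cross > 0 → take C=(-0.6700,6.4164) (cross=25.157)
ex = (C−B)/|BC| = (-0.3400,0.9404); ey = (-0.9404,-0.3400)
P = B + -1.95·ex + 3.20·ey = (-1.3162,-1.2076)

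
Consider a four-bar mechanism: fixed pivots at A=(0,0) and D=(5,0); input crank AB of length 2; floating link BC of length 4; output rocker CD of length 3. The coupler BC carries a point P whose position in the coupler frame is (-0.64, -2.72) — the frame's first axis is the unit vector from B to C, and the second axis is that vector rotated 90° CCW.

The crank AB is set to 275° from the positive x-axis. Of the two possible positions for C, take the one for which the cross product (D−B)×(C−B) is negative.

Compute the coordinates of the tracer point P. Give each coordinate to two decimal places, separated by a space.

-1.04 -4.51

A=(0,0), D=(5.00,0)
B = A + 2.00·(cos275°, sin275°) = (0.1743, -1.9924)
|BD| = 5.2208
circle(B,4.00) ∩ circle(D,3.00): a=3.2808, h=2.2883
  candidates: C₊=(2.3335,1.3748) cross=11.947; C₋=(4.0801,-2.8555) cross=-11.947
  mode - wants cross < 0 → take C=(4.0801,-2.8555) (cross=-11.947)
ex = (C−B)/|BC| = (0.9764,-0.2158); ey = (0.2158,0.9764)
P = B + -0.64·ex + -2.72·ey = (-1.0375,-4.5102)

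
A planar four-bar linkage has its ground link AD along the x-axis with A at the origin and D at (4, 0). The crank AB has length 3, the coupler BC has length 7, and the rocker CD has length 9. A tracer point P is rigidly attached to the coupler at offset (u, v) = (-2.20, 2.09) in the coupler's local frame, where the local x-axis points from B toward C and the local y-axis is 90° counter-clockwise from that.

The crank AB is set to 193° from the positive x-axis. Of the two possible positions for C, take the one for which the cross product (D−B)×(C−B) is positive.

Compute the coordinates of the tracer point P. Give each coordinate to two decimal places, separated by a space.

-5.17 -2.72

A=(0,0), D=(4.00,0)
B = A + 3.00·(cos193°, sin193°) = (-2.9231, -0.6749)
|BD| = 6.9559
circle(B,7.00) ∩ circle(D,9.00): a=1.1778, h=6.9002
  candidates: C₊=(-2.4203,6.3071) cross=47.997; C₋=(-1.0815,-7.4282) cross=-47.997
  mode + wants cross > 0 → take C=(-2.4203,6.3071) (cross=47.997)
ex = (C−B)/|BC| = (0.0718,0.9974); ey = (-0.9974,0.0718)
P = B + -2.20·ex + 2.09·ey = (-5.1657,-2.7191)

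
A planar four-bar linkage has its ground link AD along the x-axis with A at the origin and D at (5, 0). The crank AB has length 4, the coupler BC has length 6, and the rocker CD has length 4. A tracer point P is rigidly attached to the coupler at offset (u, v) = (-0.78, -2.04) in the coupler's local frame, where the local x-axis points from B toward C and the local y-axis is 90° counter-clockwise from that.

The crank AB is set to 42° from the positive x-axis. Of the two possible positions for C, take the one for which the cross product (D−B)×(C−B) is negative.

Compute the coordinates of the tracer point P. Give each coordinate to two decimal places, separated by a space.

0.96 3.53

A=(0,0), D=(5.00,0)
B = A + 4.00·(cos42°, sin42°) = (2.9726, 2.6765)
|BD| = 3.3577
circle(B,6.00) ∩ circle(D,4.00): a=4.6571, h=3.7831
  candidates: C₊=(8.8002,1.2485) cross=12.702; C₋=(2.7690,-3.3200) cross=-12.702
  mode - wants cross < 0 → take C=(2.7690,-3.3200) (cross=-12.702)
ex = (C−B)/|BC| = (-0.0339,-0.9994); ey = (0.9994,-0.0339)
P = B + -0.78·ex + -2.04·ey = (0.9602,3.5253)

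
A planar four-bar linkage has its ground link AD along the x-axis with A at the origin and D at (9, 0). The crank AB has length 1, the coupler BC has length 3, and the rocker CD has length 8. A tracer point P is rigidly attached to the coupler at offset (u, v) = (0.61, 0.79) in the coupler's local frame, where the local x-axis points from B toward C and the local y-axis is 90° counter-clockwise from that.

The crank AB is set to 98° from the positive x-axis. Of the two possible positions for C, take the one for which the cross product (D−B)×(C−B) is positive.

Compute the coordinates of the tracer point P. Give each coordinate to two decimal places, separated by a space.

A=(0,0), D=(9.00,0)
B = A + 1.00·(cos98°, sin98°) = (-0.1392, 0.9903)
|BD| = 9.1927
circle(B,3.00) ∩ circle(D,8.00): a=1.6048, h=2.5347
  candidates: C₊=(1.7294,3.3373) cross=23.300; C₋=(1.1833,-1.7025) cross=-23.300
  mode + wants cross > 0 → take C=(1.7294,3.3373) (cross=23.300)
ex = (C−B)/|BC| = (0.6228,0.7823); ey = (-0.7823,0.6228)
P = B + 0.61·ex + 0.79·ey = (-0.3773,1.9595)

-0.38 1.96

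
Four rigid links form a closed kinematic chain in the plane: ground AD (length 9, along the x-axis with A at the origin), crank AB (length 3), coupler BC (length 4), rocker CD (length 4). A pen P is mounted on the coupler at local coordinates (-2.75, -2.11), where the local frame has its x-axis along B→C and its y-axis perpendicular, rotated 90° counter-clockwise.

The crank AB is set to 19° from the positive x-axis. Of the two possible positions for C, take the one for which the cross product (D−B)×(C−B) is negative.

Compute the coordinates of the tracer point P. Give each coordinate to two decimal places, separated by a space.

-0.57 1.59

A=(0,0), D=(9.00,0)
B = A + 3.00·(cos19°, sin19°) = (2.8366, 0.9767)
|BD| = 6.2404
circle(B,4.00) ∩ circle(D,4.00): a=3.1202, h=2.5029
  candidates: C₊=(6.3100,2.9604) cross=15.619; C₋=(5.5265,-1.9837) cross=-15.619
  mode - wants cross < 0 → take C=(5.5265,-1.9837) (cross=-15.619)
ex = (C−B)/|BC| = (0.6725,-0.7401); ey = (0.7401,0.6725)
P = B + -2.75·ex + -2.11·ey = (-0.5744,1.5930)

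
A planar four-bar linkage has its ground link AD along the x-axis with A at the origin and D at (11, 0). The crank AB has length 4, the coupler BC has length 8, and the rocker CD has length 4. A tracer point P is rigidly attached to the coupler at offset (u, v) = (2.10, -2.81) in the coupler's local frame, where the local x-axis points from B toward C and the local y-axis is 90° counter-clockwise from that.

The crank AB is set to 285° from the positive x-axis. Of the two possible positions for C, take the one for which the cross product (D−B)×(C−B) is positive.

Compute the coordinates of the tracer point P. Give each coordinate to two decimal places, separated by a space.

A=(0,0), D=(11.00,0)
B = A + 4.00·(cos285°, sin285°) = (1.0353, -3.8637)
|BD| = 10.6876
circle(B,8.00) ∩ circle(D,4.00): a=7.5894, h=2.5301
  candidates: C₊=(7.1967,1.2389) cross=27.040; C₋=(9.0260,-3.4790) cross=-27.040
  mode + wants cross > 0 → take C=(7.1967,1.2389) (cross=27.040)
ex = (C−B)/|BC| = (0.7702,0.6378); ey = (-0.6378,0.7702)
P = B + 2.10·ex + -2.81·ey = (4.4449,-4.6885)

4.44 -4.69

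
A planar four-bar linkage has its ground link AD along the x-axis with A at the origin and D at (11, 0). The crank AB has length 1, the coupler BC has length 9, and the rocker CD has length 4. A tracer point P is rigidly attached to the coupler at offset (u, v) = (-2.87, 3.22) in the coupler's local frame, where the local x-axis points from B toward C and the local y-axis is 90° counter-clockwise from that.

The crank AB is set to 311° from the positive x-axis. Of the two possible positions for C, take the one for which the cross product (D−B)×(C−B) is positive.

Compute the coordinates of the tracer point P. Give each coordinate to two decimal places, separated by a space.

A=(0,0), D=(11.00,0)
B = A + 1.00·(cos311°, sin311°) = (0.6561, -0.7547)
|BD| = 10.3714
circle(B,9.00) ∩ circle(D,4.00): a=8.3193, h=3.4335
  candidates: C₊=(8.7035,3.2751) cross=35.610; C₋=(9.2032,-3.5737) cross=-35.610
  mode + wants cross > 0 → take C=(8.7035,3.2751) (cross=35.610)
ex = (C−B)/|BC| = (0.8942,0.4478); ey = (-0.4478,0.8942)
P = B + -2.87·ex + 3.22·ey = (-3.3519,0.8394)

-3.35 0.84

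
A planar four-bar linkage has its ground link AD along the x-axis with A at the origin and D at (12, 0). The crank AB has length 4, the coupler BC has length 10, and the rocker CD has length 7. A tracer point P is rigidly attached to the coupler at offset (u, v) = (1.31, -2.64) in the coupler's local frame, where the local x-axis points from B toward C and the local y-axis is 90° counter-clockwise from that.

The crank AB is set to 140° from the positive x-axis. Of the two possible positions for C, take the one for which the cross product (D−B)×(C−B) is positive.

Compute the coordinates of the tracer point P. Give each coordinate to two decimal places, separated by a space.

A=(0,0), D=(12.00,0)
B = A + 4.00·(cos140°, sin140°) = (-3.0642, 2.5712)
|BD| = 15.2820
circle(B,10.00) ∩ circle(D,7.00): a=9.3096, h=3.6511
  candidates: C₊=(6.7270,4.6039) cross=55.796; C₋=(5.4985,-2.5942) cross=-55.796
  mode + wants cross > 0 → take C=(6.7270,4.6039) (cross=55.796)
ex = (C−B)/|BC| = (0.9791,0.2033); ey = (-0.2033,0.9791)
P = B + 1.31·ex + -2.64·ey = (-1.2449,0.2526)

-1.24 0.25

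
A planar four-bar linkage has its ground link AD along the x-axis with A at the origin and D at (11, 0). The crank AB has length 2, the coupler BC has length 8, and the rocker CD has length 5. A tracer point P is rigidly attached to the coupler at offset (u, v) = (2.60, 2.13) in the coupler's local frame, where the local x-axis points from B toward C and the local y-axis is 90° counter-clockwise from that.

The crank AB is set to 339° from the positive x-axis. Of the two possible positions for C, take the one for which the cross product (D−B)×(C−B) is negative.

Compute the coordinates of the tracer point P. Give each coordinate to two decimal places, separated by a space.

5.17 -0.09

A=(0,0), D=(11.00,0)
B = A + 2.00·(cos339°, sin339°) = (1.8672, -0.7167)
|BD| = 9.1609
circle(B,8.00) ∩ circle(D,5.00): a=6.7091, h=4.3576
  candidates: C₊=(8.2147,4.1524) cross=39.919; C₋=(8.8966,-4.5360) cross=-39.919
  mode - wants cross < 0 → take C=(8.8966,-4.5360) (cross=-39.919)
ex = (C−B)/|BC| = (0.8787,-0.4774); ey = (0.4774,0.8787)
P = B + 2.60·ex + 2.13·ey = (5.1686,-0.0864)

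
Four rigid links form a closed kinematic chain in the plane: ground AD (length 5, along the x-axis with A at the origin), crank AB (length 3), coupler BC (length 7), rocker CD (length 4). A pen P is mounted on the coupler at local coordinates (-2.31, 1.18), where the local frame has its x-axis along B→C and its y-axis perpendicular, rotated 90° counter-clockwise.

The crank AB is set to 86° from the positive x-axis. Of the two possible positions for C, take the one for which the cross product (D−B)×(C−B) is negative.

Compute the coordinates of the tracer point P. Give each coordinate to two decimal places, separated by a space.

A=(0,0), D=(5.00,0)
B = A + 3.00·(cos86°, sin86°) = (0.2093, 2.9927)
|BD| = 5.6487
circle(B,7.00) ∩ circle(D,4.00): a=5.7454, h=3.9988
  candidates: C₊=(7.2006,3.3402) cross=22.588; C₋=(2.9634,-3.4427) cross=-22.588
  mode - wants cross < 0 → take C=(2.9634,-3.4427) (cross=-22.588)
ex = (C−B)/|BC| = (0.3935,-0.9193); ey = (0.9193,0.3935)
P = B + -2.31·ex + 1.18·ey = (0.3852,5.5807)

0.39 5.58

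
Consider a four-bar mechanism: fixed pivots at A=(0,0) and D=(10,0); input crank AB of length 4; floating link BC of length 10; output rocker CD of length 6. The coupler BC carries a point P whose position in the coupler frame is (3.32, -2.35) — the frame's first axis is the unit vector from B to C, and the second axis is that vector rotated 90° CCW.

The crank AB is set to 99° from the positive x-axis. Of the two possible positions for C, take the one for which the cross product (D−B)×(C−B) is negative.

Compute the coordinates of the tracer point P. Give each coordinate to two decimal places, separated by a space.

A=(0,0), D=(10.00,0)
B = A + 4.00·(cos99°, sin99°) = (-0.6257, 3.9508)
|BD| = 11.3364
circle(B,10.00) ∩ circle(D,6.00): a=8.4910, h=5.2824
  candidates: C₊=(9.1738,5.9428) cross=59.883; C₋=(5.4920,-3.9596) cross=-59.883
  mode - wants cross < 0 → take C=(5.4920,-3.9596) (cross=-59.883)
ex = (C−B)/|BC| = (0.6118,-0.7910); ey = (0.7910,0.6118)
P = B + 3.32·ex + -2.35·ey = (-0.4536,-0.1131)

-0.45 -0.11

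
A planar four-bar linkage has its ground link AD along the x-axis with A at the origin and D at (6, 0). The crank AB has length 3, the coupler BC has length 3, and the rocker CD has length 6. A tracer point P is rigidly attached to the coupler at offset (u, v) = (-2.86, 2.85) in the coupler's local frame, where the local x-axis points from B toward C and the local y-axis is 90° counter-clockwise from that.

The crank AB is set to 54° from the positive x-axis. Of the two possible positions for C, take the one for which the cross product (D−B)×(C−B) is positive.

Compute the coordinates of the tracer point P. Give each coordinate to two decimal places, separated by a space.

A=(0,0), D=(6.00,0)
B = A + 3.00·(cos54°, sin54°) = (1.7634, 2.4271)
|BD| = 4.8826
circle(B,3.00) ∩ circle(D,6.00): a=-0.3236, h=2.9825
  candidates: C₊=(2.9651,5.1758) cross=14.562; C₋=(0.0000,-0.0000) cross=-14.562
  mode + wants cross > 0 → take C=(2.9651,5.1758) (cross=14.562)
ex = (C−B)/|BC| = (0.4006,0.9163); ey = (-0.9163,0.4006)
P = B + -2.86·ex + 2.85·ey = (-1.9936,0.9482)

-1.99 0.95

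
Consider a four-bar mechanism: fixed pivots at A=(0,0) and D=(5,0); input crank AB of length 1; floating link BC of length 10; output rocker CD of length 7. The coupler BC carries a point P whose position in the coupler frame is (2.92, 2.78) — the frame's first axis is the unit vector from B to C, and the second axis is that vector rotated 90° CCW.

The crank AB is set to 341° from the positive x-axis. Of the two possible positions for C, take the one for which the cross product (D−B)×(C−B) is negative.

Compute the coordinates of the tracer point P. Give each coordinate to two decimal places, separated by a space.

4.85 0.67

A=(0,0), D=(5.00,0)
B = A + 1.00·(cos341°, sin341°) = (0.9455, -0.3256)
|BD| = 4.0675
circle(B,10.00) ∩ circle(D,7.00): a=8.3029, h=5.5733
  candidates: C₊=(8.7757,5.8944) cross=22.669; C₋=(9.6679,-5.2164) cross=-22.669
  mode - wants cross < 0 → take C=(9.6679,-5.2164) (cross=-22.669)
ex = (C−B)/|BC| = (0.8722,-0.4891); ey = (0.4891,0.8722)
P = B + 2.92·ex + 2.78·ey = (4.8521,0.6711)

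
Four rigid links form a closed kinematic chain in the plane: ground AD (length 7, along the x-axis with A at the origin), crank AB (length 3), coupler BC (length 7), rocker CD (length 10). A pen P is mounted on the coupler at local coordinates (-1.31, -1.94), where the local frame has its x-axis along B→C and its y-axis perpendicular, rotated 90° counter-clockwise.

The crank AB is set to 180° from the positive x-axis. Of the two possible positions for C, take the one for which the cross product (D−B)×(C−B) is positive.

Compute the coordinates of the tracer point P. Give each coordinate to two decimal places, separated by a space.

-1.64 -1.91

A=(0,0), D=(7.00,0)
B = A + 3.00·(cos180°, sin180°) = (-3.0000, 0.0000)
|BD| = 10.0000
circle(B,7.00) ∩ circle(D,10.00): a=2.4500, h=6.5572
  candidates: C₊=(-0.5500,6.5572) cross=65.572; C₋=(-0.5500,-6.5572) cross=-65.572
  mode + wants cross > 0 → take C=(-0.5500,6.5572) (cross=65.572)
ex = (C−B)/|BC| = (0.3500,0.9367); ey = (-0.9367,0.3500)
P = B + -1.31·ex + -1.94·ey = (-1.6412,-1.9061)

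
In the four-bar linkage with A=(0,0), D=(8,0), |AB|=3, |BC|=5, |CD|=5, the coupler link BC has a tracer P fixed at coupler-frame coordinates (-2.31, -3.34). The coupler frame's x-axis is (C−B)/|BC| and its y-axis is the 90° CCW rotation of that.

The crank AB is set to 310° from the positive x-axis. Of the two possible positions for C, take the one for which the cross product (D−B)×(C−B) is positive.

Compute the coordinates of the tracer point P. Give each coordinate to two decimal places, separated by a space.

4.29 -5.60

A=(0,0), D=(8.00,0)
B = A + 3.00·(cos310°, sin310°) = (1.9284, -2.2981)
|BD| = 6.4920
circle(B,5.00) ∩ circle(D,5.00): a=3.2460, h=3.8031
  candidates: C₊=(3.6179,2.4078) cross=24.690; C₋=(6.3105,-4.7059) cross=-24.690
  mode + wants cross > 0 → take C=(3.6179,2.4078) (cross=24.690)
ex = (C−B)/|BC| = (0.3379,0.9412); ey = (-0.9412,0.3379)
P = B + -2.31·ex + -3.34·ey = (4.2913,-5.6009)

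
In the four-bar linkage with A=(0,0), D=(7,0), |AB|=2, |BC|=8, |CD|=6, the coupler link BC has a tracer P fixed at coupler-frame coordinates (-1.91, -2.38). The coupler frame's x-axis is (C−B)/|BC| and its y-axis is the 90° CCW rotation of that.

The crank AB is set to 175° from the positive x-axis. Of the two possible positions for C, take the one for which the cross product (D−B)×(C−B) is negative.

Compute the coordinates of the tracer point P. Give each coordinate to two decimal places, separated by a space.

A=(0,0), D=(7.00,0)
B = A + 2.00·(cos175°, sin175°) = (-1.9924, 0.1743)
|BD| = 8.9941
circle(B,8.00) ∩ circle(D,6.00): a=6.0536, h=5.2301
  candidates: C₊=(4.1615,5.2861) cross=47.040; C₋=(3.9587,-5.1721) cross=-47.040
  mode - wants cross < 0 → take C=(3.9587,-5.1721) (cross=-47.040)
ex = (C−B)/|BC| = (0.7439,-0.6683); ey = (0.6683,0.7439)
P = B + -1.91·ex + -2.38·ey = (-5.0038,-0.3197)

-5.00 -0.32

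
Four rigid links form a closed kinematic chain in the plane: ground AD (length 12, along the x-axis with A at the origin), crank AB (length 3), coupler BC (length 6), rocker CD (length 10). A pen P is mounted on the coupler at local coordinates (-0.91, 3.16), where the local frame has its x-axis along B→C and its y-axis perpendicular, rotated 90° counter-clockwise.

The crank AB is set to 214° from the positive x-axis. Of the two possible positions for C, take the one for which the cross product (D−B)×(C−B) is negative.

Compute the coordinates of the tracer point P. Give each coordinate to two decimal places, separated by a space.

-1.96 1.57

A=(0,0), D=(12.00,0)
B = A + 3.00·(cos214°, sin214°) = (-2.4871, -1.6776)
|BD| = 14.5839
circle(B,6.00) ∩ circle(D,10.00): a=5.0978, h=3.1643
  candidates: C₊=(2.2128,2.0521) cross=46.148; C₋=(2.9408,-4.2345) cross=-46.148
  mode - wants cross < 0 → take C=(2.9408,-4.2345) (cross=-46.148)
ex = (C−B)/|BC| = (0.9047,-0.4262); ey = (0.4262,0.9047)
P = B + -0.91·ex + 3.16·ey = (-1.9637,1.5689)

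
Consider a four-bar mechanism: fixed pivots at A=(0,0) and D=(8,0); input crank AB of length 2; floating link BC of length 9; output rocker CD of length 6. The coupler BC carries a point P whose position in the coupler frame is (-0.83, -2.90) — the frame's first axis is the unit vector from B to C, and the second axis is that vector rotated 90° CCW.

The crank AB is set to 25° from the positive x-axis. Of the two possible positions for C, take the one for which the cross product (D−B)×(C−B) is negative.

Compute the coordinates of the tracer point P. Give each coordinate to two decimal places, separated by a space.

-0.93 -0.41

A=(0,0), D=(8.00,0)
B = A + 2.00·(cos25°, sin25°) = (1.8126, 0.8452)
|BD| = 6.2448
circle(B,9.00) ∩ circle(D,6.00): a=6.7254, h=5.9807
  candidates: C₊=(9.2856,5.8606) cross=37.349; C₋=(7.6666,-5.9907) cross=-37.349
  mode - wants cross < 0 → take C=(7.6666,-5.9907) (cross=-37.349)
ex = (C−B)/|BC| = (0.6504,-0.7596); ey = (0.7596,0.6504)
P = B + -0.83·ex + -2.90·ey = (-0.9300,-0.4106)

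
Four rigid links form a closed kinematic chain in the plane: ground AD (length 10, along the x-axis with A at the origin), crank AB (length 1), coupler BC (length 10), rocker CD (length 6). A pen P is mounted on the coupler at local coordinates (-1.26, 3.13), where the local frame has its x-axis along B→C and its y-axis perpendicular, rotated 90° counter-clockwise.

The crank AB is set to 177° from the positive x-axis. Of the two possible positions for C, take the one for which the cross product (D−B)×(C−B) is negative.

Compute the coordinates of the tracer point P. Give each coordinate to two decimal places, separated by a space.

A=(0,0), D=(10.00,0)
B = A + 1.00·(cos177°, sin177°) = (-0.9986, 0.0523)
|BD| = 10.9988
circle(B,10.00) ∩ circle(D,6.00): a=8.4088, h=5.4122
  candidates: C₊=(7.4358,5.4245) cross=59.528; C₋=(7.3843,-5.3998) cross=-59.528
  mode - wants cross < 0 → take C=(7.3843,-5.3998) (cross=-59.528)
ex = (C−B)/|BC| = (0.8383,-0.5452); ey = (0.5452,0.8383)
P = B + -1.26·ex + 3.13·ey = (-0.3484,3.3632)

-0.35 3.36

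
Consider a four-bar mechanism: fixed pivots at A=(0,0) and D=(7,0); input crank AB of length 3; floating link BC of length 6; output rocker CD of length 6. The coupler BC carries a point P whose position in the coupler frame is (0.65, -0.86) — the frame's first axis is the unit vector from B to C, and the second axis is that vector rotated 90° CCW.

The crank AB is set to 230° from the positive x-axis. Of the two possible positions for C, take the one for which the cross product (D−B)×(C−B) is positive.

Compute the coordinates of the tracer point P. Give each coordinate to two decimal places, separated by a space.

-0.85 -2.27

A=(0,0), D=(7.00,0)
B = A + 3.00·(cos230°, sin230°) = (-1.9284, -2.2981)
|BD| = 9.2194
circle(B,6.00) ∩ circle(D,6.00): a=4.6097, h=3.8407
  candidates: C₊=(1.5784,2.5704) cross=35.409; C₋=(3.4932,-4.8685) cross=-35.409
  mode + wants cross > 0 → take C=(1.5784,2.5704) (cross=35.409)
ex = (C−B)/|BC| = (0.5845,0.8114); ey = (-0.8114,0.5845)
P = B + 0.65·ex + -0.86·ey = (-0.8506,-2.2734)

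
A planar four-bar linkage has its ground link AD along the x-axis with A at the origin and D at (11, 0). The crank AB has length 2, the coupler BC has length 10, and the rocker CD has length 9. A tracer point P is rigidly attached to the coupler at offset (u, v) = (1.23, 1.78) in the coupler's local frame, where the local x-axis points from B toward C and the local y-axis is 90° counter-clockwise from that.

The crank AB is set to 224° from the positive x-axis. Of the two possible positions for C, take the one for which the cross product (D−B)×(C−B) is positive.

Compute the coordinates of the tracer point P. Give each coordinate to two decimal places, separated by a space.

-2.08 0.68

A=(0,0), D=(11.00,0)
B = A + 2.00·(cos224°, sin224°) = (-1.4387, -1.3893)
|BD| = 12.5160
circle(B,10.00) ∩ circle(D,9.00): a=7.0170, h=7.1247
  candidates: C₊=(4.7441,6.4703) cross=89.173; C₋=(6.3259,-7.6911) cross=-89.173
  mode + wants cross > 0 → take C=(4.7441,6.4703) (cross=89.173)
ex = (C−B)/|BC| = (0.6183,0.7860); ey = (-0.7860,0.6183)
P = B + 1.23·ex + 1.78·ey = (-2.0772,0.6780)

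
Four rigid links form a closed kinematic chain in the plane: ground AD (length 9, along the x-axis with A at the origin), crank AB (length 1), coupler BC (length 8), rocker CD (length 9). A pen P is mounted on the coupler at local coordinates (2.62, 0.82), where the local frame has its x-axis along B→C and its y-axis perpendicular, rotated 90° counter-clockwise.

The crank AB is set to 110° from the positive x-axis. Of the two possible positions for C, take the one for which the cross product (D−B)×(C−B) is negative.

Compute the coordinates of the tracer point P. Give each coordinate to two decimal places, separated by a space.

1.42 -1.17

A=(0,0), D=(9.00,0)
B = A + 1.00·(cos110°, sin110°) = (-0.3420, 0.9397)
|BD| = 9.3892
circle(B,8.00) ∩ circle(D,9.00): a=3.7893, h=7.0457
  candidates: C₊=(4.1334,7.5707) cross=66.153; C₋=(2.7231,-6.4498) cross=-66.153
  mode - wants cross < 0 → take C=(2.7231,-6.4498) (cross=-66.153)
ex = (C−B)/|BC| = (0.3831,-0.9237); ey = (0.9237,0.3831)
P = B + 2.62·ex + 0.82·ey = (1.4192,-1.1662)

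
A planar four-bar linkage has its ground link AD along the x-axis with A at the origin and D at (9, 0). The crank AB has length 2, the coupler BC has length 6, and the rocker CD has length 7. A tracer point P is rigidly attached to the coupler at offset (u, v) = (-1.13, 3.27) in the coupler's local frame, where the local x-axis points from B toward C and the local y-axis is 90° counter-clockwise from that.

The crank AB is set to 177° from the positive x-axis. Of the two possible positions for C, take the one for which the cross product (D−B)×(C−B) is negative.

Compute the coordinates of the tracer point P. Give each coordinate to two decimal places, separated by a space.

A=(0,0), D=(9.00,0)
B = A + 2.00·(cos177°, sin177°) = (-1.9973, 0.1047)
|BD| = 10.9978
circle(B,6.00) ∩ circle(D,7.00): a=4.9078, h=3.4515
  candidates: C₊=(2.9432,3.5093) cross=37.959; C₋=(2.8775,-3.3934) cross=-37.959
  mode - wants cross < 0 → take C=(2.8775,-3.3934) (cross=-37.959)
ex = (C−B)/|BC| = (0.8125,-0.5830); ey = (0.5830,0.8125)
P = B + -1.13·ex + 3.27·ey = (-1.0089,3.4202)

-1.01 3.42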